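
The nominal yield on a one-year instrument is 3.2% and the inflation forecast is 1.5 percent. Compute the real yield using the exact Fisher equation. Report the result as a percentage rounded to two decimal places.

By the Fisher relation, 1 + r = (1 + i)/(1 + π).
1 + r = 1.03200 / 1.01500 = 1.016749
r = 1.016749 − 1 = 1.6749%, i.e. 1.67%.

1.67%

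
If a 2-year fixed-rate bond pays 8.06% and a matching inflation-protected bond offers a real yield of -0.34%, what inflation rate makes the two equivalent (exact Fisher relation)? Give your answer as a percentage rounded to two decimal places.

8.43%

(1 + π) = (1 + i)/(1 + r) = 1.08060 / 0.99660 = 1.084287
Break-even inflation = 1.084287 − 1 → 8.43%.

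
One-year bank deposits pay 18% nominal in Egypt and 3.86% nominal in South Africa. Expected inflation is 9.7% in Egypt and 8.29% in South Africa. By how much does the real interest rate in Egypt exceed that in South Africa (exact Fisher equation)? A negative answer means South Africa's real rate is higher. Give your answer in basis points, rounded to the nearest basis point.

1166 basis points

Egypt: (1 + 0.1800)/(1 + 0.0970) − 1 = 7.5661%
South Africa: (1 + 0.0386)/(1 + 0.0829) − 1 = -4.0909%
Differential = 7.5661% − (-4.0909%) = 11.6570% → 1166 basis points.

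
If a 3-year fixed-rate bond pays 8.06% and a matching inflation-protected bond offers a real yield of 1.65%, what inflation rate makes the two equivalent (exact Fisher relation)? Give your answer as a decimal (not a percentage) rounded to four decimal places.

(1 + π) = (1 + i)/(1 + r) = 1.08060 / 1.01650 = 1.063060
Break-even inflation = 1.063060 − 1 → 0.0631.

0.0631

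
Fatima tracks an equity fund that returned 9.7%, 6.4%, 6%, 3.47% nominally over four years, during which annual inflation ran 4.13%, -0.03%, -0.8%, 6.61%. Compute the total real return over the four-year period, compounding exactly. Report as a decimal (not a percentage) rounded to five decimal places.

Nominal growth factor = 1.0970 × 1.0640 × 1.0600 × 1.0347 = 1.280173
Price-level growth factor = 1.0413 × 0.9997 × 0.9920 × 1.0661 = 1.100919
Real growth factor = 1.280173 / 1.100919 = 1.162822
Total real return = 1.162822 − 1 → 0.16282.

0.16282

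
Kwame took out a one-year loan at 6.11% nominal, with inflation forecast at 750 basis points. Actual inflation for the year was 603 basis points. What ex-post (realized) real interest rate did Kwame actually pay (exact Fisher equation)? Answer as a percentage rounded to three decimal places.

Ex-post: (1 + 0.0611)/(1 + 0.0603) − 1 = 0.07545%
So the realized real rate is 0.075%.

0.075%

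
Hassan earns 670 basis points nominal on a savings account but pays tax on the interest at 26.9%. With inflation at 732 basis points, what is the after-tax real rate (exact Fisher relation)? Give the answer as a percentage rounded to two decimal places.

-2.26%

After-tax nominal return = 6.7% × (1 − 0.269) = 4.8977%.
1 + r = 1.048977 / 1.07320 = 0.977429
After-tax real rate = 0.977429 − 1 → -2.26%.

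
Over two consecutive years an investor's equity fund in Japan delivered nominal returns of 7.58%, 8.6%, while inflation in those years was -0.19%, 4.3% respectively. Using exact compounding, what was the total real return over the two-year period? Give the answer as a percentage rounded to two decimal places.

12.23%

Compound the nominal returns: 1.0758 × 1.0860 = 1.168319.
Compound inflation: 0.9981 × 1.0430 = 1.041018.
Deflate: 1.168319 / 1.041018 = 1.122285.
Total real return = 1.122285 − 1 → 12.23%.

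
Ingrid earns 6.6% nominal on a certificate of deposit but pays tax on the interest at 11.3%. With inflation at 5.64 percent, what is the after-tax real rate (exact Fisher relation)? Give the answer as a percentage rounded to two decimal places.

0.20%

After-tax nominal return = 6.6% × (1 − 0.113) = 5.8542%.
1 + r = 1.058542 / 1.05640 = 1.002028
After-tax real rate = 1.002028 − 1 → 0.20%.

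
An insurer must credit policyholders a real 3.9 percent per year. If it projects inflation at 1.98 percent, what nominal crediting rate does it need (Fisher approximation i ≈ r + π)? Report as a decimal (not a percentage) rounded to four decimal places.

0.0588

i ≈ r + π = 3.9% + 1.98% = 0.0588.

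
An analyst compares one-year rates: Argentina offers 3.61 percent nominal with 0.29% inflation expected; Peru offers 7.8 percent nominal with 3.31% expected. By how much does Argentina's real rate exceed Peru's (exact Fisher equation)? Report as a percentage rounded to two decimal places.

Argentina: (1 + 0.0361)/(1 + 0.0029) − 1 = 3.3104%
Peru: (1 + 0.0780)/(1 + 0.0331) − 1 = 4.3461%
Differential = 3.3104% − 4.3461% = -1.0357% → -1.04%.

-1.04%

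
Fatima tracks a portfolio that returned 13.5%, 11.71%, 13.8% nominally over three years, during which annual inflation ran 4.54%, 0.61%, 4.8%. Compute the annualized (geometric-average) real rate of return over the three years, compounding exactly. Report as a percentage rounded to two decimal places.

Nominal growth factor = 1.1350 × 1.1171 × 1.1380 = 1.44287987
Price-level growth factor = 1.0454 × 1.0061 × 1.0480 = 1.10226223
Real growth factor = 1.44287987 / 1.10226223 = 1.30901688
Annualized real rate = 1.30901688^(1/3) − 1 = 9.3910% → 9.39%.

9.39%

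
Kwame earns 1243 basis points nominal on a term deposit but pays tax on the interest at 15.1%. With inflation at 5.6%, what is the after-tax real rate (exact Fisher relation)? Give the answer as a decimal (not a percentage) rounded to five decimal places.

After-tax nominal return = 12.43% × (1 − 0.151) = 10.55307%.
1 + r = 1.1055307 / 1.05600 = 1.046904
After-tax real rate = 1.046904 − 1 → 0.04690.

0.04690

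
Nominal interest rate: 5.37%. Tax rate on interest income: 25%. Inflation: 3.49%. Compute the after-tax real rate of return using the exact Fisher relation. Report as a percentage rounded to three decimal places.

After-tax nominal return = 5.37% × (1 − 0.25) = 4.0275%.
1 + r = 1.040275 / 1.03490 = 1.005194
After-tax real rate = 1.005194 − 1 → 0.519%.

0.519%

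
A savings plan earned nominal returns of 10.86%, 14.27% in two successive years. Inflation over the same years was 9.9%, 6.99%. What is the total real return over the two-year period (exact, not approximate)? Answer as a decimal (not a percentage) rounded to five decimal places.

0.07737

Compound the nominal returns: 1.1086 × 1.1427 = 1.266797.
Compound inflation: 1.0990 × 1.0699 = 1.175820.
Deflate: 1.266797 / 1.175820 = 1.077373.
Total real return = 1.077373 − 1 → 0.07737.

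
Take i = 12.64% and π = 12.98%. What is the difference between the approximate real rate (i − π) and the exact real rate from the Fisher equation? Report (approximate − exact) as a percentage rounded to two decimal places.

Approximate: r ≈ 12.640% − 12.980% = -0.3400%
Exact: (1 + 0.1264)/(1 + 0.1298) − 1 = -0.3009%
Error = -0.3400% − (-0.3009%) = -0.0391% → -0.04%.

-0.04%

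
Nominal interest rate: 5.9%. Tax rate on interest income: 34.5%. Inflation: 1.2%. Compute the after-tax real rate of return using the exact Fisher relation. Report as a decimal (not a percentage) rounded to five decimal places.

After-tax nominal return = 5.9% × (1 − 0.345) = 3.8645%.
1 + r = 1.038645 / 1.01200 = 1.026329
After-tax real rate = 1.026329 − 1 → 0.02633.

0.02633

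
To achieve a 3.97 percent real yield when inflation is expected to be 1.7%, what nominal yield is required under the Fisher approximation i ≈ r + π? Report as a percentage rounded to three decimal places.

5.670%

i ≈ r + π = 3.97% + 1.7% = 5.670%.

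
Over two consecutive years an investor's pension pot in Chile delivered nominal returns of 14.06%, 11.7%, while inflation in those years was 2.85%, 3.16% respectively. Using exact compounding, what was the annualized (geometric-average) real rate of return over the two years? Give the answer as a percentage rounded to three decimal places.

9.581%

Compound the nominal returns: 1.1406 × 1.1170 = 1.27405020.
Compound inflation: 1.0285 × 1.0316 = 1.06100060.
Deflate: 1.27405020 / 1.06100060 = 1.20080064.
Annualized real rate = 1.20080064^(1/2) − 1 = 9.5810% → 9.581%.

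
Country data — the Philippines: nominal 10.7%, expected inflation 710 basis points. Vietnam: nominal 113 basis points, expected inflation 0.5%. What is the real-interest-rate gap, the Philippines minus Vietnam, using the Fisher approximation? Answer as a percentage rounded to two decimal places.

2.97%

The Philippines: 10.7% − 7.1% = 3.600%
Vietnam: 1.13% − 0.5% = 0.630%
Differential = 2.970% → 2.97%.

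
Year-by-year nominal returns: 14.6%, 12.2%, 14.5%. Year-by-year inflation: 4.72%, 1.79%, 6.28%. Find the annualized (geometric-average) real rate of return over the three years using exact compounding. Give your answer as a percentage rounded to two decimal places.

9.13%

Compound the nominal returns: 1.1460 × 1.1220 × 1.1450 = 1.47225474.
Compound inflation: 1.0472 × 1.0179 × 1.0628 = 1.13288622.
Deflate: 1.47225474 / 1.13288622 = 1.29956099.
Annualized real rate = 1.29956099^(1/3) − 1 = 9.1270% → 9.13%.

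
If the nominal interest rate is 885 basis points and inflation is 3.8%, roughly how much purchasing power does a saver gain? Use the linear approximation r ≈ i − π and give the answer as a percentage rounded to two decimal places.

5.05%

r ≈ i − π = 8.85% − 3.8% = 5.05%.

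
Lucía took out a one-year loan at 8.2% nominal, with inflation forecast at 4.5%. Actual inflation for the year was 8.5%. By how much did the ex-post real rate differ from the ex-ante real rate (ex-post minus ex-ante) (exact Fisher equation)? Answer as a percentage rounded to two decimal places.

Ex-ante: (1 + 0.0820)/(1 + 0.0450) − 1 = 3.5407%
Ex-post: (1 + 0.0820)/(1 + 0.0850) − 1 = -0.2765%
Difference (ex-post − ex-ante) = -3.8172% → -3.82%.

-3.82%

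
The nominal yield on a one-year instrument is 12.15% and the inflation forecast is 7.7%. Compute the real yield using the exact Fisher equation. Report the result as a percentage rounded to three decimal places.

4.132%

By the Fisher relation, 1 + r = (1 + i)/(1 + π).
1 + r = 1.12150 / 1.07700 = 1.041318
r = 1.041318 − 1 = 4.1318%, i.e. 4.132%.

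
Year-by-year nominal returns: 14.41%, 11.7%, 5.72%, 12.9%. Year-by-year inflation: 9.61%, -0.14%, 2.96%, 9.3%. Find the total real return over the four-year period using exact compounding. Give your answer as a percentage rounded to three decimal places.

23.833%

Compound the nominal returns: 1.1441 × 1.1170 × 1.0572 × 1.1290 = 1.525346.
Compound inflation: 1.0961 × 0.9986 × 1.0296 × 1.0930 = 1.231772.
Deflate: 1.525346 / 1.231772 = 1.238334.
Total real return = 1.238334 − 1 → 23.833%.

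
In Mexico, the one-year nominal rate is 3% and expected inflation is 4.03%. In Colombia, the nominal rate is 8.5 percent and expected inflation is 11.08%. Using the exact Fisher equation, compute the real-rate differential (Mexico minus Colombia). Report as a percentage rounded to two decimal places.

Mexico: (1 + 0.0300)/(1 + 0.0403) − 1 = -0.9901%
Colombia: (1 + 0.0850)/(1 + 0.1108) − 1 = -2.3227%
Differential = -0.9901% − (-2.3227%) = 1.3326% → 1.33%.

1.33%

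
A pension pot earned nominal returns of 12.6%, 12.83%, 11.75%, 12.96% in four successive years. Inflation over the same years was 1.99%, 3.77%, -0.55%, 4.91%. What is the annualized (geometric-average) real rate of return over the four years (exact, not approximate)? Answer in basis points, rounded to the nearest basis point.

Nominal growth factor = 1.1260 × 1.1283 × 1.1175 × 1.1296 = 1.60374455
Price-level growth factor = 1.0199 × 1.0377 × 0.9945 × 1.0491 = 1.10420849
Real growth factor = 1.60374455 / 1.10420849 = 1.45239288
Annualized real rate = 1.45239288^(1/4) − 1 = 9.7794% → 978 basis points.

978 basis points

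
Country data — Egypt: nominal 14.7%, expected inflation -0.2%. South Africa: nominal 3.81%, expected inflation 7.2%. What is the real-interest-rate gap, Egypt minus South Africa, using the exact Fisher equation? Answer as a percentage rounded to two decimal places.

18.09%

Egypt: (1 + 0.1470)/(1 − 0.0020) − 1 = 14.9299%
South Africa: (1 + 0.0381)/(1 + 0.0720) − 1 = -3.1623%
Differential = 14.9299% − (-3.1623%) = 18.0922% → 18.09%.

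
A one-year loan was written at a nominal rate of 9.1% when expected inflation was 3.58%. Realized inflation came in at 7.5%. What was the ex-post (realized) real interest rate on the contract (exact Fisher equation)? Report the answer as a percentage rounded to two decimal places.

1.49%

Ex-post: (1 + 0.0910)/(1 + 0.0750) − 1 = 1.4884%
So the realized real rate is 1.49%.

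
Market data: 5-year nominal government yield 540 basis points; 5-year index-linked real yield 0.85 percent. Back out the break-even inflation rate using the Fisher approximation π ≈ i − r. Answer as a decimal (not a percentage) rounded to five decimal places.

0.04550

π ≈ i − r = 5.4% − 0.85% → 0.04550.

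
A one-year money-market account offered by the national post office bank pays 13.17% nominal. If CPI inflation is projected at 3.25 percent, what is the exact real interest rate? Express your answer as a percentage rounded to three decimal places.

9.608%

By the Fisher equation, 1 + r = (1 + i)/(1 + π).
1 + r = 1.13170 / 1.03250 = 1.096077
r = 1.096077 − 1 = 9.6077%, i.e. 9.608%.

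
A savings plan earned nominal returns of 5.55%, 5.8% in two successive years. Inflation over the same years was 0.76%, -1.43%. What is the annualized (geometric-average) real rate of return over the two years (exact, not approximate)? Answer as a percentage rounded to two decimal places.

6.04%

Compound the nominal returns: 1.0555 × 1.0580 = 1.11671900.
Compound inflation: 1.0076 × 0.9857 = 0.99319132.
Deflate: 1.11671900 / 0.99319132 = 1.12437451.
Annualized real rate = 1.12437451^(1/2) − 1 = 6.0365% → 6.04%.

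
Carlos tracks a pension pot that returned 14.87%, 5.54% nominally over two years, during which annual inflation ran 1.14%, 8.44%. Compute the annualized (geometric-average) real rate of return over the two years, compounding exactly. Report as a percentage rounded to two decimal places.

Compound the nominal returns: 1.1487 × 1.0554 = 1.21233798.
Compound inflation: 1.0114 × 1.0844 = 1.09676216.
Deflate: 1.21233798 / 1.09676216 = 1.10537911.
Annualized real rate = 1.10537911^(1/2) − 1 = 5.1370% → 5.14%.

5.14%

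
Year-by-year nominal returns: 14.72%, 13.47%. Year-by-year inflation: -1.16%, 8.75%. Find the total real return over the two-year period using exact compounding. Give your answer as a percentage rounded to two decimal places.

21.10%

Compound the nominal returns: 1.1472 × 1.1347 = 1.301728.
Compound inflation: 0.9884 × 1.0875 = 1.074885.
Deflate: 1.301728 / 1.074885 = 1.211039.
Total real return = 1.211039 − 1 → 21.10%.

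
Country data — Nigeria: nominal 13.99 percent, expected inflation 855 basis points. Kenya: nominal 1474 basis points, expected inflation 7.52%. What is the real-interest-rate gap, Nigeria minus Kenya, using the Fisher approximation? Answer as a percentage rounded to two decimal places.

Nigeria: 13.99% − 8.55% = 5.440%
Kenya: 14.74% − 7.52% = 7.220%
Differential = -1.780% → -1.78%.

-1.78%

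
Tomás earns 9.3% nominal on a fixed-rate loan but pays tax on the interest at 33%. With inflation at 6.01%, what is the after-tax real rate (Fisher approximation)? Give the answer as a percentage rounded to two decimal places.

0.22%

After-tax nominal return = 9.3% × (1 − 0.33) = 6.2310%.
r ≈ 6.2310% − 6.01% → 0.22%.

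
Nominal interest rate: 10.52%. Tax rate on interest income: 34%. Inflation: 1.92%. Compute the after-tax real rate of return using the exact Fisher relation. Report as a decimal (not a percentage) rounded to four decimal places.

0.0493

After-tax nominal return = 10.52% × (1 − 0.34) = 6.9432%.
1 + r = 1.069432 / 1.01920 = 1.049286
After-tax real rate = 1.049286 − 1 → 0.0493.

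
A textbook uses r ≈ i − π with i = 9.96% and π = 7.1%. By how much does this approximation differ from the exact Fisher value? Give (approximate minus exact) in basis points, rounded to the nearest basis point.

19 basis points

Approximate: r ≈ 9.960% − 7.100% = 2.8600%
Exact: (1 + 0.0996)/(1 + 0.0710) − 1 = 2.6704%
Error = 2.8600% − 2.6704% = 0.1896% → 19 basis points.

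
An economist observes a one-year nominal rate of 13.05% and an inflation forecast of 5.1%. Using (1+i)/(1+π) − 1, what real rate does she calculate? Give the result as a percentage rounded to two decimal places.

By the Fisher identity, 1 + r = (1 + i)/(1 + π).
1 + r = 1.13050 / 1.05100 = 1.075642
r = 1.075642 − 1 = 7.5642%, i.e. 7.56%.

7.56%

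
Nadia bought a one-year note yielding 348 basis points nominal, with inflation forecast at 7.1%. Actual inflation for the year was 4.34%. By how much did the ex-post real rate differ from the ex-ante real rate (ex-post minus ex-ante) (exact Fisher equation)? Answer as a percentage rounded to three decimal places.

Ex-ante: (1 + 0.0348)/(1 + 0.0710) − 1 = -3.3800%
Ex-post: (1 + 0.0348)/(1 + 0.0434) − 1 = -0.8242%
Difference (ex-post − ex-ante) = 2.5558% → 2.556%.

2.556%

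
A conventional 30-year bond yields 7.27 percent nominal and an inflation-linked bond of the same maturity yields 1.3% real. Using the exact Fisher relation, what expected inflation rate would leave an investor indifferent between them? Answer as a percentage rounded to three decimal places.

5.893%

(1 + π) = (1 + i)/(1 + r) = 1.07270 / 1.01300 = 1.058934
Break-even inflation = 1.058934 − 1 → 5.893%.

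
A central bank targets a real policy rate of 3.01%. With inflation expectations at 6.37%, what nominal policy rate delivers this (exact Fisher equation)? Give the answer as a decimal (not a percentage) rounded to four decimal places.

(1 + i) = (1 + r)(1 + π) = 1.03010 × 1.06370 = 1.09571737
i = 1.09571737 − 1, so the required nominal rate is 0.0957.

0.0957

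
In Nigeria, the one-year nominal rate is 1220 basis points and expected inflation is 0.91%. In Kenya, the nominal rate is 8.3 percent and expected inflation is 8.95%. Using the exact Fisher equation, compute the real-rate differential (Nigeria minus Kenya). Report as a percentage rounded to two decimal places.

Nigeria: (1 + 0.1220)/(1 + 0.0091) − 1 = 11.1882%
Kenya: (1 + 0.0830)/(1 + 0.0895) − 1 = -0.5966%
Differential = 11.1882% − (-0.5966%) = 11.7848% → 11.78%.

11.78%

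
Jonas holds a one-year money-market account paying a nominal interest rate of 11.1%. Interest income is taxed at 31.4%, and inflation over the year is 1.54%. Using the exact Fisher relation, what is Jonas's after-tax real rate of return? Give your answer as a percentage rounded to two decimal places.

After-tax nominal return = 11.1% × (1 − 0.314) = 7.6146%.
1 + r = 1.076146 / 1.01540 = 1.059825
After-tax real rate = 1.059825 − 1 → 5.98%.

5.98%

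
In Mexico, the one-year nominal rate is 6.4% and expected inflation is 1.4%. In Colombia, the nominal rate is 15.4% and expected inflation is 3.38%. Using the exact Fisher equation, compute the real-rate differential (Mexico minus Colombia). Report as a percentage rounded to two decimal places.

-6.70%

Mexico: (1 + 0.0640)/(1 + 0.0140) − 1 = 4.9310%
Colombia: (1 + 0.1540)/(1 + 0.0338) − 1 = 11.6270%
Differential = 4.9310% − 11.6270% = -6.6960% → -6.70%.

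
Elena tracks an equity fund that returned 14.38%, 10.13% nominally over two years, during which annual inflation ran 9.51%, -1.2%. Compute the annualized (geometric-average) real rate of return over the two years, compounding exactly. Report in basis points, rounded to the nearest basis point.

790 basis points

Nominal growth factor = 1.1438 × 1.1013 = 1.25966694
Price-level growth factor = 1.0951 × 0.9880 = 1.08195880
Real growth factor = 1.25966694 / 1.08195880 = 1.16424668
Annualized real rate = 1.16424668^(1/2) − 1 = 7.9003% → 790 basis points.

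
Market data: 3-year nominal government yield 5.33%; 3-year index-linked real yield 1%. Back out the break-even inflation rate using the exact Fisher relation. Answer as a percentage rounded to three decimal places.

(1 + π) = (1 + i)/(1 + r) = 1.05330 / 1.01000 = 1.042871
Break-even inflation = 1.042871 − 1 → 4.287%.

4.287%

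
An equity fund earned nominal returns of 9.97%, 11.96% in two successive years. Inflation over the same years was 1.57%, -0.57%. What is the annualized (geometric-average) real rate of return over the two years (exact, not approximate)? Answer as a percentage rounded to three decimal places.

Compound the nominal returns: 1.0997 × 1.1196 = 1.23122412.
Compound inflation: 1.0157 × 0.9943 = 1.00991051.
Deflate: 1.23122412 / 1.00991051 = 1.21914180.
Annualized real rate = 1.21914180^(1/2) − 1 = 10.4148% → 10.415%.

10.415%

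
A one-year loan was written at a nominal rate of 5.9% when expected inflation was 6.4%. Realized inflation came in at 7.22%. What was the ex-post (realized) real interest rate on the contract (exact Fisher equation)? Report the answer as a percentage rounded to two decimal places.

-1.23%

Ex-post: (1 + 0.0590)/(1 + 0.0722) − 1 = -1.2311%
So the realized real rate is -1.23%.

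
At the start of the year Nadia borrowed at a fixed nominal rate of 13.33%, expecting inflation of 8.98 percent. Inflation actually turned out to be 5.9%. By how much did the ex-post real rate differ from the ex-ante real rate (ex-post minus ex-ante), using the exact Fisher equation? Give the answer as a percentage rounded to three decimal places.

3.024%

Ex-ante: (1 + 0.1333)/(1 + 0.0898) − 1 = 3.99156%
Ex-post: (1 + 0.1333)/(1 + 0.0590) − 1 = 7.01605%
Difference (ex-post − ex-ante) = 3.02449% → 3.024%.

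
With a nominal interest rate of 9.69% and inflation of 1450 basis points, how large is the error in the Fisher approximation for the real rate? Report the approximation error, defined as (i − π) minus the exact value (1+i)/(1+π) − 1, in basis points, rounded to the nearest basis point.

Approximate: r ≈ 9.690% − 14.500% = -4.8100%
Exact: (1 + 0.0969)/(1 + 0.1450) − 1 = -4.2009%
Error = -4.8100% − (-4.2009%) = -0.6091% → -61 basis points.

-61 basis points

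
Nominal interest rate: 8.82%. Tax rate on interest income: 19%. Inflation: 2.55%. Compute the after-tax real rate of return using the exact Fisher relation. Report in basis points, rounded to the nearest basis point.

448 basis points

After-tax nominal return = 8.82% × (1 − 0.19) = 7.1442%.
1 + r = 1.071442 / 1.02550 = 1.044800
After-tax real rate = 1.044800 − 1 → 448 basis points.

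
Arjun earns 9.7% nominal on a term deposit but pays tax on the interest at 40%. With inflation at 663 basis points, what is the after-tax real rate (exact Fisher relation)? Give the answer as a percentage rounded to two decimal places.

After-tax nominal return = 9.7% × (1 − 0.4) = 5.8200%.
1 + r = 1.05820 / 1.06630 = 0.992404
After-tax real rate = 0.992404 − 1 → -0.76%.

-0.76%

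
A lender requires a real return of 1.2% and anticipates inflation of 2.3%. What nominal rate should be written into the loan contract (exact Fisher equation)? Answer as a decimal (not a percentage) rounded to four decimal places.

0.0353

(1 + i) = (1 + r)(1 + π) = 1.01200 × 1.02300 = 1.035276
i = 1.035276 − 1, so the required nominal rate is 0.0353.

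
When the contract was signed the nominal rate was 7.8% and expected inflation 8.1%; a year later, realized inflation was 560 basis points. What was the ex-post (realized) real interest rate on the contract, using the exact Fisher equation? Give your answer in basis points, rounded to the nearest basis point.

208 basis points

Ex-post: (1 + 0.0780)/(1 + 0.0560) − 1 = 2.0833%
So the realized real rate is 208 basis points.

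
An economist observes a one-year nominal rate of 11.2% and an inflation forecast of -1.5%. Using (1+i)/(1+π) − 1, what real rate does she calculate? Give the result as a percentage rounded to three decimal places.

12.893%

By the Fisher relation, 1 + r = (1 + i)/(1 + π).
1 + r = 1.11200 / 0.98500 = 1.128934
r = 1.128934 − 1 = 12.8934%, i.e. 12.893%.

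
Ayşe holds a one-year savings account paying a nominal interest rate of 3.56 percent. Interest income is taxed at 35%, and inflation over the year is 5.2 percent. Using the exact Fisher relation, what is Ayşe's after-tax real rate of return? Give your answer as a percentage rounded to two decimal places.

After-tax nominal return = 3.56% × (1 − 0.35) = 2.3140%.
1 + r = 1.02314 / 1.05200 = 0.972567
After-tax real rate = 0.972567 − 1 → -2.74%.

-2.74%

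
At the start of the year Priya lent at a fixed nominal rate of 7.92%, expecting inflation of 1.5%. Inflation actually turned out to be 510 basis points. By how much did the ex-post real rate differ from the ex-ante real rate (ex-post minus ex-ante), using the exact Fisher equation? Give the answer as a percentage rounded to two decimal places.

Ex-ante: (1 + 0.0792)/(1 + 0.0150) − 1 = 6.3251%
Ex-post: (1 + 0.0792)/(1 + 0.0510) − 1 = 2.6832%
Difference (ex-post − ex-ante) = -3.6420% → -3.64%.

-3.64%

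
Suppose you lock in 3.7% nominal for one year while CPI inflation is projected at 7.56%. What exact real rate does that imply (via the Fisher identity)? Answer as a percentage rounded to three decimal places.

1 + r = 1.03700 / 1.07560 = 0.964113
r = 0.964113 − 1 = -3.5887%, i.e. -3.589%.

-3.589%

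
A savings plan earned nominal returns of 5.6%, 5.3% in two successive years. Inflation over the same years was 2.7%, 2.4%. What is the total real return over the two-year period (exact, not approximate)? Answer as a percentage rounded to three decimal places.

Compound the nominal returns: 1.0560 × 1.0530 = 1.111968.
Compound inflation: 1.0270 × 1.0240 = 1.051648.
Deflate: 1.111968 / 1.051648 = 1.057358.
Total real return = 1.057358 − 1 → 5.736%.

5.736%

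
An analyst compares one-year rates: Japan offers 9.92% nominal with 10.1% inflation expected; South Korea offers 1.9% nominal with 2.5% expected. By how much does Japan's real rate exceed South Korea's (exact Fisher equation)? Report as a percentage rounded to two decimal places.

0.42%

Japan: (1 + 0.0992)/(1 + 0.1010) − 1 = -0.1635%
South Korea: (1 + 0.0190)/(1 + 0.0250) − 1 = -0.5854%
Differential = -0.1635% − (-0.5854%) = 0.4219% → 0.42%.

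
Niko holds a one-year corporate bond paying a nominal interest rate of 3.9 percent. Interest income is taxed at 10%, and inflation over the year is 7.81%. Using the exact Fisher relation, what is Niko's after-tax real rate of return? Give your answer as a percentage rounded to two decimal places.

-3.99%

After-tax nominal return = 3.9% × (1 − 0.1) = 3.5100%.
1 + r = 1.03510 / 1.07810 = 0.960115
After-tax real rate = 0.960115 − 1 → -3.99%.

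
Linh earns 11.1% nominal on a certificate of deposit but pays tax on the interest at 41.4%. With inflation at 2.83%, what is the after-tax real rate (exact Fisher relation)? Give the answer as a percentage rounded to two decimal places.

After-tax nominal return = 11.1% × (1 − 0.414) = 6.5046%.
1 + r = 1.065046 / 1.02830 = 1.035735
After-tax real rate = 1.035735 − 1 → 3.57%.

3.57%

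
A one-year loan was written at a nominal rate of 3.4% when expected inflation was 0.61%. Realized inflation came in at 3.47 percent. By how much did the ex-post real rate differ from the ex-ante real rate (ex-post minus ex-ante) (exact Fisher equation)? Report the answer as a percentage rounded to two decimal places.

Ex-ante: (1 + 0.0340)/(1 + 0.0061) − 1 = 2.7731%
Ex-post: (1 + 0.0340)/(1 + 0.0347) − 1 = -0.0677%
Difference (ex-post − ex-ante) = -2.8407% → -2.84%.

-2.84%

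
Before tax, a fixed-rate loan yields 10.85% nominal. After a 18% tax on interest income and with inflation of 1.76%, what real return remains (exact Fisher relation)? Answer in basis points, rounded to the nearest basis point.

After-tax nominal return = 10.85% × (1 − 0.18) = 8.8970%.
1 + r = 1.08897 / 1.01760 = 1.070136
After-tax real rate = 1.070136 − 1 → 701 basis points.

701 basis points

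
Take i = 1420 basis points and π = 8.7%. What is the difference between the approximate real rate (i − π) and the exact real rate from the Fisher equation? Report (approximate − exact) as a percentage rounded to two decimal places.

Approximate: r ≈ 14.200% − 8.700% = 5.5000%
Exact: (1 + 0.1420)/(1 + 0.0870) − 1 = 5.0598%
Error = 5.5000% − 5.0598% = 0.4402% → 0.44%.

0.44%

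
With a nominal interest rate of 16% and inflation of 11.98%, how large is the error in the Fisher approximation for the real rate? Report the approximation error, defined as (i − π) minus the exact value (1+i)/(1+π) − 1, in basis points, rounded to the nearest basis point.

Approximate: r ≈ 16.000% − 11.980% = 4.0200%
Exact: (1 + 0.1600)/(1 + 0.1198) − 1 = 3.5899%
Error = 4.0200% − 3.5899% = 0.4301% → 43 basis points.

43 basis points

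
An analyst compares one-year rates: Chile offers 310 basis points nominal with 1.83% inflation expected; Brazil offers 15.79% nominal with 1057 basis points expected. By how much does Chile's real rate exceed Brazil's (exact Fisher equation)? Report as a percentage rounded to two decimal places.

Chile: (1 + 0.0310)/(1 + 0.0183) − 1 = 1.2472%
Brazil: (1 + 0.1579)/(1 + 0.1057) − 1 = 4.7210%
Differential = 1.2472% − 4.7210% = -3.4738% → -3.47%.

-3.47%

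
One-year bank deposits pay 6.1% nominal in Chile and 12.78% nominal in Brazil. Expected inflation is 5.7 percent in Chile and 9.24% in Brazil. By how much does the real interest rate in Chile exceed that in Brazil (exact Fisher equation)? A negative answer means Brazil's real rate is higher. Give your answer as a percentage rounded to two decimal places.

-2.86%

Chile: (1 + 0.0610)/(1 + 0.0570) − 1 = 0.3784%
Brazil: (1 + 0.1278)/(1 + 0.0924) − 1 = 3.2406%
Differential = 0.3784% − 3.2406% = -2.8621% → -2.86%.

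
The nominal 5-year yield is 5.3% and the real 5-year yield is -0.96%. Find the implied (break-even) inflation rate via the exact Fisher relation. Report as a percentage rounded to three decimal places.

(1 + π) = (1 + i)/(1 + r) = 1.05300 / 0.99040 = 1.063207
Break-even inflation = 1.063207 − 1 → 6.321%.

6.321%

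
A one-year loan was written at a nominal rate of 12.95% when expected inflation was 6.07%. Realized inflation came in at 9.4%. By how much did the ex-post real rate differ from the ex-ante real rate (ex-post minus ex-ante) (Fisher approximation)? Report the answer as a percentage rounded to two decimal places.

Ex-ante: 12.95% − 6.07% = 6.880%
Ex-post: 12.95% − 9.4% = 3.550%
Difference (ex-post − ex-ante) = -3.3300% → -3.33%.

-3.33%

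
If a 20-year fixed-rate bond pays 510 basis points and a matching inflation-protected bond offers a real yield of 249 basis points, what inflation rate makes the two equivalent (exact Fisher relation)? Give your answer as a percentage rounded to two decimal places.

(1 + π) = (1 + i)/(1 + r) = 1.05100 / 1.02490 = 1.025466
Break-even inflation = 1.025466 − 1 → 2.55%.

2.55%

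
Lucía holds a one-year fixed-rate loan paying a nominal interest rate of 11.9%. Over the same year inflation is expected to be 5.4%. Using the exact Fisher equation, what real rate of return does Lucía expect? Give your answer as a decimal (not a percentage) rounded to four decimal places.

0.0617

By the Fisher equation, 1 + r = (1 + i)/(1 + π).
1 + r = 1.11900 / 1.05400 = 1.061670
r = 1.061670 − 1 = 6.1670%, i.e. 0.0617.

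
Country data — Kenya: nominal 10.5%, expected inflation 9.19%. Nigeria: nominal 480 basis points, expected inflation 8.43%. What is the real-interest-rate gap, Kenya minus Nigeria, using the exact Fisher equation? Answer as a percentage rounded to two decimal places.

Kenya: (1 + 0.1050)/(1 + 0.0919) − 1 = 1.1997%
Nigeria: (1 + 0.0480)/(1 + 0.0843) − 1 = -3.3478%
Differential = 1.1997% − (-3.3478%) = 4.5475% → 4.55%.

4.55%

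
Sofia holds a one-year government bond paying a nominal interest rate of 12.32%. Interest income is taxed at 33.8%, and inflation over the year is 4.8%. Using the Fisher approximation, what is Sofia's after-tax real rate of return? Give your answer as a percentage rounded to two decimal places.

3.36%

After-tax nominal return = 12.32% × (1 − 0.338) = 8.15584%.
r ≈ 8.15584% − 4.8% → 3.36%.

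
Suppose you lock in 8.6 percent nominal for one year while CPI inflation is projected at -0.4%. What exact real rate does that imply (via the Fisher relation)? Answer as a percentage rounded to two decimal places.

9.04%

By the Fisher relation, 1 + r = (1 + i)/(1 + π).
1 + r = 1.08600 / 0.99600 = 1.090361
r = 1.090361 − 1 = 9.0361%, i.e. 9.04%.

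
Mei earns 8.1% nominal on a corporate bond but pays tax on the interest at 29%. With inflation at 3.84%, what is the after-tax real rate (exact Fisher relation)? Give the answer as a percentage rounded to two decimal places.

1.84%

After-tax nominal return = 8.1% × (1 − 0.29) = 5.7510%.
1 + r = 1.05751 / 1.03840 = 1.018403
After-tax real rate = 1.018403 − 1 → 1.84%.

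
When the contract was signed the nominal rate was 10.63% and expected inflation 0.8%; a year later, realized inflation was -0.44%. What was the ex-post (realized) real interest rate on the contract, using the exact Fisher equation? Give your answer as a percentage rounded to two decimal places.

Ex-post: (1 + 0.1063)/(1 − 0.0044) − 1 = 11.1189%
So the realized real rate is 11.12%.

11.12%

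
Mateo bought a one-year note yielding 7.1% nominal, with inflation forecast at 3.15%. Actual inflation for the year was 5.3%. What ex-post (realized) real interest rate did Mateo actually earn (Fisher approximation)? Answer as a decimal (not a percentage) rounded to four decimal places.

0.0180

Ex-post: 7.1% − 5.3% = 1.800%
So the realized real rate is 0.0180.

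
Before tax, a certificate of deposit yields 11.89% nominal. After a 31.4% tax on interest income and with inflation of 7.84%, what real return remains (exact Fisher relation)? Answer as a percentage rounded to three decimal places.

After-tax nominal return = 11.89% × (1 − 0.314) = 8.15654%.
1 + r = 1.0815654 / 1.07840 = 1.0029353
After-tax real rate = 1.0029353 − 1 → 0.294%.

0.294%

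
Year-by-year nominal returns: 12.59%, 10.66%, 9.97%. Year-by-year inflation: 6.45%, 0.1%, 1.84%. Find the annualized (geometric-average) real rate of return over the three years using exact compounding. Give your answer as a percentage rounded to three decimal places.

Nominal growth factor = 1.1259 × 1.1066 × 1.0997 = 1.370139258
Price-level growth factor = 1.0645 × 1.0010 × 1.0184 = 1.085170887
Real growth factor = 1.370139258 / 1.085170887 = 1.262602300
Annualized real rate = 1.262602300^(1/3) − 1 = 8.08254% → 8.083%.

8.083%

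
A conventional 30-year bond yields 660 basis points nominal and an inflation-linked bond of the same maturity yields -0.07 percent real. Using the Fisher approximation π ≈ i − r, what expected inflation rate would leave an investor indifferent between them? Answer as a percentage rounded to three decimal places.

6.670%

π ≈ i − r = 6.6% − (-0.07%) → 6.670%.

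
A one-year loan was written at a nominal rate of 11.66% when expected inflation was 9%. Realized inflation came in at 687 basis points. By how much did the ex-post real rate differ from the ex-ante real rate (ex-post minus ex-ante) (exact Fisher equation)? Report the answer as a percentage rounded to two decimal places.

Ex-ante: (1 + 0.1166)/(1 + 0.0900) − 1 = 2.4404%
Ex-post: (1 + 0.1166)/(1 + 0.0687) − 1 = 4.4821%
Difference (ex-post − ex-ante) = 2.0417% → 2.04%.

2.04%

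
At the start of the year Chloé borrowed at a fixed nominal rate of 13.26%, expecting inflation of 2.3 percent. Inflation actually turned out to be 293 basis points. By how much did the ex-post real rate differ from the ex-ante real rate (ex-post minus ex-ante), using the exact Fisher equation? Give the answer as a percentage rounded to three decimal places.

Ex-ante: (1 + 0.1326)/(1 + 0.0230) − 1 = 10.7136%
Ex-post: (1 + 0.1326)/(1 + 0.0293) − 1 = 10.0359%
Difference (ex-post − ex-ante) = -0.6776% → -0.678%.

-0.678%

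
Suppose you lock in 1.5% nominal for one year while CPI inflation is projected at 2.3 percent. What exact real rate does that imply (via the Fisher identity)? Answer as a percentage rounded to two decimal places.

-0.78%

By the Fisher identity, 1 + r = (1 + i)/(1 + π).
1 + r = 1.01500 / 1.02300 = 0.992180
r = 0.992180 − 1 = -0.7820%, i.e. -0.78%.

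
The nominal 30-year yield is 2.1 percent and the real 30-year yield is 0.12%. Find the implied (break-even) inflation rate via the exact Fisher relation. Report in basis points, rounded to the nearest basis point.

(1 + π) = (1 + i)/(1 + r) = 1.02100 / 1.00120 = 1.019776
Break-even inflation = 1.019776 − 1 → 198 basis points.

198 basis points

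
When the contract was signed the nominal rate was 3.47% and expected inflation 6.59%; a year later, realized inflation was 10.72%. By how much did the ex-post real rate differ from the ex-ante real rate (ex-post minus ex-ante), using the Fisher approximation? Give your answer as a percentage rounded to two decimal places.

-4.13%

Ex-ante: 3.47% − 6.59% = -3.120%
Ex-post: 3.47% − 10.72% = -7.250%
Difference (ex-post − ex-ante) = -4.1300% → -4.13%.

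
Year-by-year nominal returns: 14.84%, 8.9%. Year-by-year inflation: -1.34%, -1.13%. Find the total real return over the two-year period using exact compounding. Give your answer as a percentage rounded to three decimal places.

28.208%

Compound the nominal returns: 1.1484 × 1.0890 = 1.250608.
Compound inflation: 0.9866 × 0.9887 = 0.975451.
Deflate: 1.250608 / 0.975451 = 1.282081.
Total real return = 1.282081 − 1 → 28.208%.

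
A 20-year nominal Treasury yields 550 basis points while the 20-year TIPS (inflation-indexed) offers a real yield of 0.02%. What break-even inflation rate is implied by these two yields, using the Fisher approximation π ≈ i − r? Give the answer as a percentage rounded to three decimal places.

5.480%

π ≈ i − r = 5.5% − 0.02% → 5.480%.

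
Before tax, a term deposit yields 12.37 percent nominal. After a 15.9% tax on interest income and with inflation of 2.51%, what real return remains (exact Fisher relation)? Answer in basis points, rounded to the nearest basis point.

After-tax nominal return = 12.37% × (1 − 0.159) = 10.40317%.
1 + r = 1.1040317 / 1.02510 = 1.076999
After-tax real rate = 1.076999 − 1 → 770 basis points.

770 basis points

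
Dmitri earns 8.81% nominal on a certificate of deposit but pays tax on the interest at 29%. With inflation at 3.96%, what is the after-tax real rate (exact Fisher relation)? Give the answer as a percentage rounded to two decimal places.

2.21%

After-tax nominal return = 8.81% × (1 − 0.29) = 6.2551%.
1 + r = 1.062551 / 1.03960 = 1.022077
After-tax real rate = 1.022077 − 1 → 2.21%.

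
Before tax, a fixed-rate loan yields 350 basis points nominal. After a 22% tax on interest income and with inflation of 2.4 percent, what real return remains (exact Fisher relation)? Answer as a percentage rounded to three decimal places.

After-tax nominal return = 3.5% × (1 − 0.22) = 2.7300%.
1 + r = 1.02730 / 1.02400 = 1.003223
After-tax real rate = 1.003223 − 1 → 0.322%.

0.322%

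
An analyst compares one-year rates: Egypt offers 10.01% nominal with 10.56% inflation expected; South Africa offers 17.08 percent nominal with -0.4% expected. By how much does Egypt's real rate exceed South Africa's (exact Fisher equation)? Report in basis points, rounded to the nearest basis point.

Egypt: (1 + 0.1001)/(1 + 0.1056) − 1 = -0.4975%
South Africa: (1 + 0.1708)/(1 − 0.0040) − 1 = 17.5502%
Differential = -0.4975% − 17.5502% = -18.0477% → -1805 basis points.

-1805 basis points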